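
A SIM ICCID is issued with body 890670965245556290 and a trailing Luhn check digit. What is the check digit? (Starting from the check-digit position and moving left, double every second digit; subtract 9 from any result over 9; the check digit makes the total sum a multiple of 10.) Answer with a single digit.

2

Partial digits right→left: 0 9 2 6 5 5 5 4 2 5 6 9 0 7 6 0 9 8
Double every second digit counting from the check-digit position (so the 1st, 3rd, 5th, ... of the partial from the right).
  doubled (with −9 where >9): 0 4 1 1 4 3 0 3 9 → sum 25
  kept as-is: 9 6 5 4 5 9 7 0 8 → sum 53
Total = 25 + 53 = 78.
Check digit = (10 − (78 mod 10)) mod 10 = 2.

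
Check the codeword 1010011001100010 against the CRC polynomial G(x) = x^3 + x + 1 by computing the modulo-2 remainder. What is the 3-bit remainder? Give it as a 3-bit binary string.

Modulo-2 division of 1010011001100010 by 1011:
  pos 0: 1010 XOR 1011 = 0001
  pos 3: 1011 XOR 1011 = 0000
  pos 9: 1100 XOR 1011 = 0111
  pos 10: 1110 XOR 1011 = 0101
  pos 11: 1011 XOR 1011 = 0000
Remainder = 000 (zero — the frame passes the CRC check).

000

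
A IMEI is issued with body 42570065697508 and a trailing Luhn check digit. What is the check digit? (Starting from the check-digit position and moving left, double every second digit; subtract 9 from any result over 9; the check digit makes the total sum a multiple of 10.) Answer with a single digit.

5

Partial digits right→left: 8 0 5 7 9 6 5 6 0 0 7 5 2 4
Double every second digit counting from the check-digit position (so the 1st, 3rd, 5th, ... of the partial from the right).
  doubled (with −9 where >9): 7 1 9 1 0 5 4 → sum 27
  kept as-is: 0 7 6 6 0 5 4 → sum 28
Total = 27 + 28 = 55.
Check digit = (10 − (55 mod 10)) mod 10 = 5.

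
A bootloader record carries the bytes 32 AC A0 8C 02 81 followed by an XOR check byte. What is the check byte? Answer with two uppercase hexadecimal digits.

XOR the bytes together:
  start with 0x32
  0x32 ⊕ 0xAC = 0x9E
  0x9E ⊕ 0xA0 = 0x3E
  0x3E ⊕ 0x8C = 0xB2
  0xB2 ⊕ 0x02 = 0xB0
  0xB0 ⊕ 0x81 = 0x31

31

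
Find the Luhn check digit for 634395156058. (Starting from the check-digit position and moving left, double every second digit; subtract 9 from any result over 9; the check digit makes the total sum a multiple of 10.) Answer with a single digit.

8

Partial digits right→left: 8 5 0 6 5 1 5 9 3 4 3 6
Double every second digit counting from the check-digit position (so the 1st, 3rd, 5th, ... of the partial from the right).
  doubled (with −9 where >9): 7 0 1 1 6 6 → sum 21
  kept as-is: 5 6 1 9 4 6 → sum 31
Total = 21 + 31 = 52.
Check digit = (10 − (52 mod 10)) mod 10 = 8.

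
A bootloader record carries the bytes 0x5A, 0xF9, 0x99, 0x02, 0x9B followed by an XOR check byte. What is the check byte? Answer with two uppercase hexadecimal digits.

XOR the bytes together:
  start with 0x5A
  0x5A ⊕ 0xF9 = 0xA3
  0xA3 ⊕ 0x99 = 0x3A
  0x3A ⊕ 0x02 = 0x38
  0x38 ⊕ 0x9B = 0xA3

A3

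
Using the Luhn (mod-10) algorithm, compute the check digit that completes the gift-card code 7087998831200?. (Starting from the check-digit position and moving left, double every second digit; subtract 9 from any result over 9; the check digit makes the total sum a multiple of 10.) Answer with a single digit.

Partial digits right→left: 0 0 2 1 3 8 8 9 9 7 8 0 7
Double every second digit counting from the check-digit position (so the 1st, 3rd, 5th, ... of the partial from the right).
  doubled (with −9 where >9): 0 4 6 7 9 7 5 → sum 38
  kept as-is: 0 1 8 9 7 0 → sum 25
Total = 38 + 25 = 63.
Check digit = (10 − (63 mod 10)) mod 10 = 7.

7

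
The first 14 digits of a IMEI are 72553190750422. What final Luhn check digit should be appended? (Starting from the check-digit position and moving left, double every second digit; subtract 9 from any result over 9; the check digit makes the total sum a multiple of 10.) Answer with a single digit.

7

Partial digits right→left: 2 2 4 0 5 7 0 9 1 3 5 5 2 7
Double every second digit counting from the check-digit position (so the 1st, 3rd, 5th, ... of the partial from the right).
  doubled (with −9 where >9): 4 8 1 0 2 1 4 → sum 20
  kept as-is: 2 0 7 9 3 5 7 → sum 33
Total = 20 + 33 = 53.
Check digit = (10 − (53 mod 10)) mod 10 = 7.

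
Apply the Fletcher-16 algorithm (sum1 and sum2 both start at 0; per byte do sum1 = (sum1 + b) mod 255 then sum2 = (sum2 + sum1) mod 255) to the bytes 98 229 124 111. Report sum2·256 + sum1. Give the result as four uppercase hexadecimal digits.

Running sums (mod 255):
  after byte 0 (98): sum1=98, sum2=98
  after byte 1 (229): sum1=72, sum2=170
  after byte 2 (124): sum1=196, sum2=111
  after byte 3 (111): sum1=52, sum2=163
Checksum = sum2·256 + sum1 = 163·256 + 52 = 41780 = 0xA334.

A334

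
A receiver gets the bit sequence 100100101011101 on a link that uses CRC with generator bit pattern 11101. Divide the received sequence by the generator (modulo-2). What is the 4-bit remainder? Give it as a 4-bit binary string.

0000

Modulo-2 division of 100100101011101 by 11101:
  pos 0: 10010 XOR 11101 = 01111
  pos 1: 11110 XOR 11101 = 00011
  pos 4: 11101 XOR 11101 = 00000
  pos 10: 11101 XOR 11101 = 00000
Remainder = 0000 (zero — the frame passes the CRC check).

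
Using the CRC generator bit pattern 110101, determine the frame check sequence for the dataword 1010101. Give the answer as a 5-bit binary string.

01001

Append 5 zeros: 101010100000. Divide by 110101 (XOR where the leading bit is 1):
  pos 0: 101010 XOR 110101 = 011111
  pos 1: 111111 XOR 110101 = 001010
  pos 3: 101000 XOR 110101 = 011101
  pos 4: 111010 XOR 110101 = 001111
  pos 6: 111100 XOR 110101 = 001001
Remainder (last 5 bits) = 01001. This is the CRC / FCS.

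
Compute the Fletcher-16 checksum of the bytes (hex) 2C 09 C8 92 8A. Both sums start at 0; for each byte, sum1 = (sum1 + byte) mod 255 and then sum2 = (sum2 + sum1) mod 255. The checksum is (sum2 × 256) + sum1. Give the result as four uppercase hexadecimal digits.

Running sums (mod 255):
  after byte 0 (2C): sum1=44, sum2=44
  after byte 1 (09): sum1=53, sum2=97
  after byte 2 (C8): sum1=253, sum2=95
  after byte 3 (92): sum1=144, sum2=239
  after byte 4 (8A): sum1=27, sum2=11
Checksum = sum2·256 + sum1 = 11·256 + 27 = 2843 = 0x0B1B.

0B1B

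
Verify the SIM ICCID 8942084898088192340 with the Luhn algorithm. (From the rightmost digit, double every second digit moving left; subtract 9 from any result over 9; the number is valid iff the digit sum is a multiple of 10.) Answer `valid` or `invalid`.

From the right, keep odd positions and double even positions (subtract 9 from any doubled value over 9):
  doubled (positions 2,4,...): 8 4 2 7 7 7 7 4 9 → sum 55
  kept (positions 1,3,...): 0 3 9 8 0 9 4 0 4 8 → sum 45
Total = 100.
100 mod 10 = 0, so the number is valid.

valid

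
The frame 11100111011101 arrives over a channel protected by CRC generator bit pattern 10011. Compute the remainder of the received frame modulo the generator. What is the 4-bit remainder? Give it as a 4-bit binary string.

Modulo-2 division of 11100111011101 by 10011:
  pos 0: 11100 XOR 10011 = 01111
  pos 1: 11111 XOR 10011 = 01100
  pos 2: 11001 XOR 10011 = 01010
  pos 3: 10101 XOR 10011 = 00110
  pos 5: 11001 XOR 10011 = 01010
  pos 6: 10101 XOR 10011 = 00110
  pos 8: 11010 XOR 10011 = 01001
  pos 9: 10011 XOR 10011 = 00000
Remainder = 0000 (zero — the frame passes the CRC check).

0000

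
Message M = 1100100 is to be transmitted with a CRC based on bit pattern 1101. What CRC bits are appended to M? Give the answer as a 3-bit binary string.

101

Append 3 zeros: 1100100000. Divide by 1101 (XOR where the leading bit is 1):
  pos 0: 1100 XOR 1101 = 0001
  pos 3: 1100 XOR 1101 = 0001
  pos 6: 1000 XOR 1101 = 0101
Remainder (last 3 bits) = 101. This is the CRC / FCS.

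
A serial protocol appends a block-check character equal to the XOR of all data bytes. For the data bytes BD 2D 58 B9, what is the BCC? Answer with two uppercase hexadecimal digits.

XOR the bytes together:
  start with 0xBD
  0xBD ⊕ 0x2D = 0x90
  0x90 ⊕ 0x58 = 0xC8
  0xC8 ⊕ 0xB9 = 0x71

71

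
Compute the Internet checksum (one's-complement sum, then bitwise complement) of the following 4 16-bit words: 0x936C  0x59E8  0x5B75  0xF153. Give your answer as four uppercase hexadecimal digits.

C5E1

One's-complement addition (fold any carry out of bit 15 back into bit 0):
  0x936C + 0x59E8 = 0x0ED54
  0xED54 + 0x5B75 = 0x148C9 → wrap carry → 0x48CA
  0x48CA + 0xF153 = 0x13A1D → wrap carry → 0x3A1E
One's-complement sum = 0x3A1E.
Checksum = ~0x3A1E & 0xFFFF = 0xC5E1.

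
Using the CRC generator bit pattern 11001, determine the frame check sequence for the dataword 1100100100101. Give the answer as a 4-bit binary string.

0011

Append 4 zeros: 11001001001010000. Divide by 11001 (XOR where the leading bit is 1):
  pos 0: 11001 XOR 11001 = 00000
  pos 7: 10010 XOR 11001 = 01011
  pos 8: 10111 XOR 11001 = 01110
  pos 9: 11100 XOR 11001 = 00101
  pos 11: 10100 XOR 11001 = 01101
  pos 12: 11010 XOR 11001 = 00011
Remainder (last 4 bits) = 0011. This is the CRC / FCS.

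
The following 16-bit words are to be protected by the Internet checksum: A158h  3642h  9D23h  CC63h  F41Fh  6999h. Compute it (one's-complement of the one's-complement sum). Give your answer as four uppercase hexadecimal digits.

One's-complement addition (fold any carry out of bit 15 back into bit 0):
  0xA158 + 0x3642 = 0x0D79A
  0xD79A + 0x9D23 = 0x174BD → wrap carry → 0x74BE
  0x74BE + 0xCC63 = 0x14121 → wrap carry → 0x4122
  0x4122 + 0xF41F = 0x13541 → wrap carry → 0x3542
  0x3542 + 0x6999 = 0x09EDB
One's-complement sum = 0x9EDB.
Checksum = ~0x9EDB & 0xFFFF = 0x6124.

6124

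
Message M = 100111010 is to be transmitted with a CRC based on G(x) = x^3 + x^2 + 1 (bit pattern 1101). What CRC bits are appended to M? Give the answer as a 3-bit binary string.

Append 3 zeros: 100111010000. Divide by 1101 (XOR where the leading bit is 1):
  pos 0: 1001 XOR 1101 = 0100
  pos 1: 1001 XOR 1101 = 0100
  pos 2: 1001 XOR 1101 = 0100
  pos 3: 1000 XOR 1101 = 0101
  pos 4: 1011 XOR 1101 = 0110
  pos 5: 1100 XOR 1101 = 0001
  pos 8: 1000 XOR 1101 = 0101
Remainder (last 3 bits) = 101. This is the CRC / FCS.

101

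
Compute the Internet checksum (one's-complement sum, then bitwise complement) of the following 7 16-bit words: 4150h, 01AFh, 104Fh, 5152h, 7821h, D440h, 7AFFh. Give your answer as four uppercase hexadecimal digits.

93FD

One's-complement addition (fold any carry out of bit 15 back into bit 0):
  0x4150 + 0x01AF = 0x042FF
  0x42FF + 0x104F = 0x0534E
  0x534E + 0x5152 = 0x0A4A0
  0xA4A0 + 0x7821 = 0x11CC1 → wrap carry → 0x1CC2
  0x1CC2 + 0xD440 = 0x0F102
  0xF102 + 0x7AFF = 0x16C01 → wrap carry → 0x6C02
One's-complement sum = 0x6C02.
Checksum = ~0x6C02 & 0xFFFF = 0x93FD.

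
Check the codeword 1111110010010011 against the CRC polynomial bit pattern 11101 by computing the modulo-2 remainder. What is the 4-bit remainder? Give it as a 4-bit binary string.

Modulo-2 division of 1111110010010011 by 11101:
  pos 0: 11111 XOR 11101 = 00010
  pos 3: 10100 XOR 11101 = 01001
  pos 4: 10011 XOR 11101 = 01110
  pos 5: 11100 XOR 11101 = 00001
  pos 9: 10100 XOR 11101 = 01001
  pos 10: 10011 XOR 11101 = 01110
  pos 11: 11101 XOR 11101 = 00000
Remainder = 0000 (zero — the frame passes the CRC check).

0000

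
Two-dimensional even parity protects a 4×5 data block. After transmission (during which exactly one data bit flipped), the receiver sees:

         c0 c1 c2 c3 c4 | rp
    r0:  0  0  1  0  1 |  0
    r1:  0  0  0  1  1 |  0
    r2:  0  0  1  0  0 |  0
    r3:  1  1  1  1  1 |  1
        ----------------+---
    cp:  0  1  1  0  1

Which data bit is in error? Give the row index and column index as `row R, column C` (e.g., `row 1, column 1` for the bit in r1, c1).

Recompute each row's even parity and compare to rp:
  r0: data parity 0, sent rp 0 → ok
  r1: data parity 0, sent rp 0 → ok
  r2: data parity 1, sent rp 0 → mismatch
  r3: data parity 1, sent rp 1 → ok
Recompute each column's even parity and compare to cp:
  c0: data parity 1, sent cp 0 → mismatch
  c1: data parity 1, sent cp 1 → ok
  c2: data parity 1, sent cp 1 → ok
  c3: data parity 0, sent cp 0 → ok
  c4: data parity 1, sent cp 1 → ok
Exactly one row (r2) and one column (c0) fail → the flipped bit is at their intersection.

row 2, column 0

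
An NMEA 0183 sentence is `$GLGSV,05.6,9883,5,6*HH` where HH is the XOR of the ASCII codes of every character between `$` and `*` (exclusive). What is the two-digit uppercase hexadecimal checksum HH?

XOR the ASCII codes of the payload characters:
  'G' = 0x47 → acc = 0x47
  'L' = 0x4C → acc = 0x0B
  'G' = 0x47 → acc = 0x4C
  'S' = 0x53 → acc = 0x1F
  'V' = 0x56 → acc = 0x49
  ',' = 0x2C → acc = 0x65
  '0' = 0x30 → acc = 0x55
  '5' = 0x35 → acc = 0x60
  '.' = 0x2E → acc = 0x4E
  '6' = 0x36 → acc = 0x78
  ',' = 0x2C → acc = 0x54
  '9' = 0x39 → acc = 0x6D
  '8' = 0x38 → acc = 0x55
  '8' = 0x38 → acc = 0x6D
  '3' = 0x33 → acc = 0x5E
  ',' = 0x2C → acc = 0x72
  '5' = 0x35 → acc = 0x47
  ',' = 0x2C → acc = 0x6B
  '6' = 0x36 → acc = 0x5D
Checksum = 0x5D.

5D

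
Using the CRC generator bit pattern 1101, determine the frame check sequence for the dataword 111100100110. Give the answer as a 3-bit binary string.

101

Append 3 zeros: 111100100110000. Divide by 1101 (XOR where the leading bit is 1):
  pos 0: 1111 XOR 1101 = 0010
  pos 2: 1000 XOR 1101 = 0101
  pos 3: 1011 XOR 1101 = 0110
  pos 4: 1100 XOR 1101 = 0001
  pos 7: 1011 XOR 1101 = 0110
  pos 8: 1100 XOR 1101 = 0001
  pos 11: 1000 XOR 1101 = 0101
Remainder (last 3 bits) = 101. This is the CRC / FCS.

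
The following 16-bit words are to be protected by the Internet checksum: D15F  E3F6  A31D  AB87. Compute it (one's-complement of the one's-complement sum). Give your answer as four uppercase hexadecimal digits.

One's-complement addition (fold any carry out of bit 15 back into bit 0):
  0xD15F + 0xE3F6 = 0x1B555 → wrap carry → 0xB556
  0xB556 + 0xA31D = 0x15873 → wrap carry → 0x5874
  0x5874 + 0xAB87 = 0x103FB → wrap carry → 0x03FC
One's-complement sum = 0x03FC.
Checksum = ~0x03FC & 0xFFFF = 0xFC03.

FC03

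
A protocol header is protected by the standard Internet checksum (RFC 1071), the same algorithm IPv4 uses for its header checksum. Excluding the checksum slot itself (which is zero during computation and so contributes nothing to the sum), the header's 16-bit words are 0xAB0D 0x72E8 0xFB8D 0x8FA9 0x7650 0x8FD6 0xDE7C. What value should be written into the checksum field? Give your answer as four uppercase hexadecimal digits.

One's-complement addition (fold any carry out of bit 15 back into bit 0):
  0xAB0D + 0x72E8 = 0x11DF5 → wrap carry → 0x1DF6
  0x1DF6 + 0xFB8D = 0x11983 → wrap carry → 0x1984
  0x1984 + 0x8FA9 = 0x0A92D
  0xA92D + 0x7650 = 0x11F7D → wrap carry → 0x1F7E
  0x1F7E + 0x8FD6 = 0x0AF54
  0xAF54 + 0xDE7C = 0x18DD0 → wrap carry → 0x8DD1
One's-complement sum = 0x8DD1.
Checksum = ~0x8DD1 & 0xFFFF = 0x722E.

722E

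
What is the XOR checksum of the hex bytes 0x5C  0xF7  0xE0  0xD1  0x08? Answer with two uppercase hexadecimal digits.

92

XOR the bytes together:
  start with 0x5C
  0x5C ⊕ 0xF7 = 0xAB
  0xAB ⊕ 0xE0 = 0x4B
  0x4B ⊕ 0xD1 = 0x9A
  0x9A ⊕ 0x08 = 0x92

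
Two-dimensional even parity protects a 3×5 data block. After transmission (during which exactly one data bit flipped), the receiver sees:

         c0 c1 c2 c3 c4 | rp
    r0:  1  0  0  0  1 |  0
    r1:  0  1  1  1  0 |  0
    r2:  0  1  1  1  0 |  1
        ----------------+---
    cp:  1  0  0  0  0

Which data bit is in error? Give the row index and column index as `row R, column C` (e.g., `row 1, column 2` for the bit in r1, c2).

Recompute each row's even parity and compare to rp:
  r0: data parity 0, sent rp 0 → ok
  r1: data parity 1, sent rp 0 → mismatch
  r2: data parity 1, sent rp 1 → ok
Recompute each column's even parity and compare to cp:
  c0: data parity 1, sent cp 1 → ok
  c1: data parity 0, sent cp 0 → ok
  c2: data parity 0, sent cp 0 → ok
  c3: data parity 0, sent cp 0 → ok
  c4: data parity 1, sent cp 0 → mismatch
Exactly one row (r1) and one column (c4) fail → the flipped bit is at their intersection.

row 1, column 4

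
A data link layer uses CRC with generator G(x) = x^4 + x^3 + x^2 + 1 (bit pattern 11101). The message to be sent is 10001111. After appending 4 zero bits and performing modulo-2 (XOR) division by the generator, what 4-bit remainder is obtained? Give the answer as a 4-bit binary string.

1000

Append 4 zeros: 100011110000. Divide by 11101 (XOR where the leading bit is 1):
  pos 0: 10001 XOR 11101 = 01100
  pos 1: 11001 XOR 11101 = 00100
  pos 3: 10011 XOR 11101 = 01110
  pos 4: 11100 XOR 11101 = 00001
Remainder (last 4 bits) = 1000. This is the CRC / FCS.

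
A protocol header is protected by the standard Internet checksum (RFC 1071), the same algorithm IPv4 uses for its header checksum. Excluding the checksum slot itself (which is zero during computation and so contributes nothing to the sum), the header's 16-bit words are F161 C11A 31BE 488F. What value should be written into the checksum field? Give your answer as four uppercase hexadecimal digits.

D335

One's-complement addition (fold any carry out of bit 15 back into bit 0):
  0xF161 + 0xC11A = 0x1B27B → wrap carry → 0xB27C
  0xB27C + 0x31BE = 0x0E43A
  0xE43A + 0x488F = 0x12CC9 → wrap carry → 0x2CCA
One's-complement sum = 0x2CCA.
Checksum = ~0x2CCA & 0xFFFF = 0xD335.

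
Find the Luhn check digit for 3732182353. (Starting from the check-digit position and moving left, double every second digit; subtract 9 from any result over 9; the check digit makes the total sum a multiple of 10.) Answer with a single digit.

Partial digits right→left: 3 5 3 2 8 1 2 3 7 3
Double every second digit counting from the check-digit position (so the 1st, 3rd, 5th, ... of the partial from the right).
  doubled (with −9 where >9): 6 6 7 4 5 → sum 28
  kept as-is: 5 2 1 3 3 → sum 14
Total = 28 + 14 = 42.
Check digit = (10 − (42 mod 10)) mod 10 = 8.

8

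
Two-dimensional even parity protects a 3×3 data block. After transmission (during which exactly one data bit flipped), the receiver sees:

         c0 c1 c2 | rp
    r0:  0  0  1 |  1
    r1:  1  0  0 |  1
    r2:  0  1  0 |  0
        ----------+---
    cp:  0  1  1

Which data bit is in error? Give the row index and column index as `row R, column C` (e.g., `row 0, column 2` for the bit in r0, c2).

row 2, column 0

Recompute each row's even parity and compare to rp:
  r0: data parity 1, sent rp 1 → ok
  r1: data parity 1, sent rp 1 → ok
  r2: data parity 1, sent rp 0 → mismatch
Recompute each column's even parity and compare to cp:
  c0: data parity 1, sent cp 0 → mismatch
  c1: data parity 1, sent cp 1 → ok
  c2: data parity 1, sent cp 1 → ok
Exactly one row (r2) and one column (c0) fail → the flipped bit is at their intersection.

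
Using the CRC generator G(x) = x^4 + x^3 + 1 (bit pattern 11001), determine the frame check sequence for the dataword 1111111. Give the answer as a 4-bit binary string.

1011

Append 4 zeros: 11111110000. Divide by 11001 (XOR where the leading bit is 1):
  pos 0: 11111 XOR 11001 = 00110
  pos 2: 11011 XOR 11001 = 00010
  pos 5: 10000 XOR 11001 = 01001
  pos 6: 10010 XOR 11001 = 01011
Remainder (last 4 bits) = 1011. This is the CRC / FCS.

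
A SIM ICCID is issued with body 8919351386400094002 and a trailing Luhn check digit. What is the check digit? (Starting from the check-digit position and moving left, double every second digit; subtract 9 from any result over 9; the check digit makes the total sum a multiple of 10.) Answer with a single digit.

9

Partial digits right→left: 2 0 0 4 9 0 0 0 4 6 8 3 1 5 3 9 1 9 8
Double every second digit counting from the check-digit position (so the 1st, 3rd, 5th, ... of the partial from the right).
  doubled (with −9 where >9): 4 0 9 0 8 7 2 6 2 7 → sum 45
  kept as-is: 0 4 0 0 6 3 5 9 9 → sum 36
Total = 45 + 36 = 81.
Check digit = (10 − (81 mod 10)) mod 10 = 9.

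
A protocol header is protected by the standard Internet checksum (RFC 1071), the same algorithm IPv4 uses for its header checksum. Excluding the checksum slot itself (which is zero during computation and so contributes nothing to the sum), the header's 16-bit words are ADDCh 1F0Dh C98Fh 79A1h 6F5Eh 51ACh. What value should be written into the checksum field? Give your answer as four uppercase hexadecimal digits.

2EDA

One's-complement addition (fold any carry out of bit 15 back into bit 0):
  0xADDC + 0x1F0D = 0x0CCE9
  0xCCE9 + 0xC98F = 0x19678 → wrap carry → 0x9679
  0x9679 + 0x79A1 = 0x1101A → wrap carry → 0x101B
  0x101B + 0x6F5E = 0x07F79
  0x7F79 + 0x51AC = 0x0D125
One's-complement sum = 0xD125.
Checksum = ~0xD125 & 0xFFFF = 0x2EDA.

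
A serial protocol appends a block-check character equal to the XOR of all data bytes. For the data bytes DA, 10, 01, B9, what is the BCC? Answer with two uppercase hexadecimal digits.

XOR the bytes together:
  start with 0xDA
  0xDA ⊕ 0x10 = 0xCA
  0xCA ⊕ 0x01 = 0xCB
  0xCB ⊕ 0xB9 = 0x72

72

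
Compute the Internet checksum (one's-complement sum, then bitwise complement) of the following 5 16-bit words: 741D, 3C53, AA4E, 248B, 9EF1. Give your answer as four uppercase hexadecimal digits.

One's-complement addition (fold any carry out of bit 15 back into bit 0):
  0x741D + 0x3C53 = 0x0B070
  0xB070 + 0xAA4E = 0x15ABE → wrap carry → 0x5ABF
  0x5ABF + 0x248B = 0x07F4A
  0x7F4A + 0x9EF1 = 0x11E3B → wrap carry → 0x1E3C
One's-complement sum = 0x1E3C.
Checksum = ~0x1E3C & 0xFFFF = 0xE1C3.

E1C3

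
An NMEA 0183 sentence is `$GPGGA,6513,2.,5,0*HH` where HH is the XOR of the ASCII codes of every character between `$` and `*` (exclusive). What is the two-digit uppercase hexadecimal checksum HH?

4E

XOR the ASCII codes of the payload characters:
  'G' = 0x47 → acc = 0x47
  'P' = 0x50 → acc = 0x17
  'G' = 0x47 → acc = 0x50
  'G' = 0x47 → acc = 0x17
  'A' = 0x41 → acc = 0x56
  ',' = 0x2C → acc = 0x7A
  '6' = 0x36 → acc = 0x4C
  '5' = 0x35 → acc = 0x79
  '1' = 0x31 → acc = 0x48
  '3' = 0x33 → acc = 0x7B
  ',' = 0x2C → acc = 0x57
  '2' = 0x32 → acc = 0x65
  '.' = 0x2E → acc = 0x4B
  ',' = 0x2C → acc = 0x67
  '5' = 0x35 → acc = 0x52
  ',' = 0x2C → acc = 0x7E
  '0' = 0x30 → acc = 0x4E
Checksum = 0x4E.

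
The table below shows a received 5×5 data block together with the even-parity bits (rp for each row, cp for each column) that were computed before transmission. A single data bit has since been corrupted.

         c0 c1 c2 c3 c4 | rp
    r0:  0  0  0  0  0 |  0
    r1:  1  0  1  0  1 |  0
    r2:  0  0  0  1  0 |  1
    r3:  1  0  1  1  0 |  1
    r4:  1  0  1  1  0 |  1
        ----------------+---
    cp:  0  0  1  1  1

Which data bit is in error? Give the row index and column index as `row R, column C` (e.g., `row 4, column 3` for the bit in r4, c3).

row 1, column 0

Recompute each row's even parity and compare to rp:
  r0: data parity 0, sent rp 0 → ok
  r1: data parity 1, sent rp 0 → mismatch
  r2: data parity 1, sent rp 1 → ok
  r3: data parity 1, sent rp 1 → ok
  r4: data parity 1, sent rp 1 → ok
Recompute each column's even parity and compare to cp:
  c0: data parity 1, sent cp 0 → mismatch
  c1: data parity 0, sent cp 0 → ok
  c2: data parity 1, sent cp 1 → ok
  c3: data parity 1, sent cp 1 → ok
  c4: data parity 1, sent cp 1 → ok
Exactly one row (r1) and one column (c0) fail → the flipped bit is at their intersection.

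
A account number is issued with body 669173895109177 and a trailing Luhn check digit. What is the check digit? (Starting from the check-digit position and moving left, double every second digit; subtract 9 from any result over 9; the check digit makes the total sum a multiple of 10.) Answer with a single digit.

Partial digits right→left: 7 7 1 9 0 1 5 9 8 3 7 1 9 6 6
Double every second digit counting from the check-digit position (so the 1st, 3rd, 5th, ... of the partial from the right).
  doubled (with −9 where >9): 5 2 0 1 7 5 9 3 → sum 32
  kept as-is: 7 9 1 9 3 1 6 → sum 36
Total = 32 + 36 = 68.
Check digit = (10 − (68 mod 10)) mod 10 = 2.

2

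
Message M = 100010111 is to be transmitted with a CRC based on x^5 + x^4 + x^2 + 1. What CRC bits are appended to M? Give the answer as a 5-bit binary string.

Append 5 zeros: 10001011100000. Divide by 110101 (XOR where the leading bit is 1):
  pos 0: 100010 XOR 110101 = 010111
  pos 1: 101111 XOR 110101 = 011010
  pos 2: 110101 XOR 110101 = 000000
  pos 8: 100000 XOR 110101 = 010101
Remainder (last 5 bits) = 10101. This is the CRC / FCS.

10101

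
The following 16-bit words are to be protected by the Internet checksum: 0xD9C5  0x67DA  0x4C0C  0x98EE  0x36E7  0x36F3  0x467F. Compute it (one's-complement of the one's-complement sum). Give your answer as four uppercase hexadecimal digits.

One's-complement addition (fold any carry out of bit 15 back into bit 0):
  0xD9C5 + 0x67DA = 0x1419F → wrap carry → 0x41A0
  0x41A0 + 0x4C0C = 0x08DAC
  0x8DAC + 0x98EE = 0x1269A → wrap carry → 0x269B
  0x269B + 0x36E7 = 0x05D82
  0x5D82 + 0x36F3 = 0x09475
  0x9475 + 0x467F = 0x0DAF4
One's-complement sum = 0xDAF4.
Checksum = ~0xDAF4 & 0xFFFF = 0x250B.

250B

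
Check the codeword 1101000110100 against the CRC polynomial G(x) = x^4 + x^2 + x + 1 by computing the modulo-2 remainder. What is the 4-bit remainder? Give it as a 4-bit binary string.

0000

Modulo-2 division of 1101000110100 by 10111:
  pos 0: 11010 XOR 10111 = 01101
  pos 1: 11010 XOR 10111 = 01101
  pos 2: 11010 XOR 10111 = 01101
  pos 3: 11011 XOR 10111 = 01100
  pos 4: 11001 XOR 10111 = 01110
  pos 5: 11100 XOR 10111 = 01011
  pos 6: 10111 XOR 10111 = 00000
Remainder = 0000 (zero — the frame passes the CRC check).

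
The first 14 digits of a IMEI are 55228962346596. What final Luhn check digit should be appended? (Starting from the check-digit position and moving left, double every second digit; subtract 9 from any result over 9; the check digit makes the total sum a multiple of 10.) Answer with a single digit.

1

Partial digits right→left: 6 9 5 6 4 3 2 6 9 8 2 2 5 5
Double every second digit counting from the check-digit position (so the 1st, 3rd, 5th, ... of the partial from the right).
  doubled (with −9 where >9): 3 1 8 4 9 4 1 → sum 30
  kept as-is: 9 6 3 6 8 2 5 → sum 39
Total = 30 + 39 = 69.
Check digit = (10 − (69 mod 10)) mod 10 = 1.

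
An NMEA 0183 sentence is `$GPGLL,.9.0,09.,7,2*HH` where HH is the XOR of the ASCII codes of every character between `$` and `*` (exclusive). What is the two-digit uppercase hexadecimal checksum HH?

XOR the ASCII codes of the payload characters:
  'G' = 0x47 → acc = 0x47
  'P' = 0x50 → acc = 0x17
  'G' = 0x47 → acc = 0x50
  'L' = 0x4C → acc = 0x1C
  'L' = 0x4C → acc = 0x50
  ',' = 0x2C → acc = 0x7C
  '.' = 0x2E → acc = 0x52
  '9' = 0x39 → acc = 0x6B
  '.' = 0x2E → acc = 0x45
  '0' = 0x30 → acc = 0x75
  ',' = 0x2C → acc = 0x59
  '0' = 0x30 → acc = 0x69
  '9' = 0x39 → acc = 0x50
  '.' = 0x2E → acc = 0x7E
  ',' = 0x2C → acc = 0x52
  '7' = 0x37 → acc = 0x65
  ',' = 0x2C → acc = 0x49
  '2' = 0x32 → acc = 0x7B
Checksum = 0x7B.

7B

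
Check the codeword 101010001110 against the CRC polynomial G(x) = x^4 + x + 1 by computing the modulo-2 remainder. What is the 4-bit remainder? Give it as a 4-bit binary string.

Modulo-2 division of 101010001110 by 10011:
  pos 0: 10101 XOR 10011 = 00110
  pos 2: 11000 XOR 10011 = 01011
  pos 3: 10110 XOR 10011 = 00101
  pos 5: 10111 XOR 10011 = 00100
  pos 7: 10010 XOR 10011 = 00001
Remainder = 0001 (nonzero — an error is detected).

0001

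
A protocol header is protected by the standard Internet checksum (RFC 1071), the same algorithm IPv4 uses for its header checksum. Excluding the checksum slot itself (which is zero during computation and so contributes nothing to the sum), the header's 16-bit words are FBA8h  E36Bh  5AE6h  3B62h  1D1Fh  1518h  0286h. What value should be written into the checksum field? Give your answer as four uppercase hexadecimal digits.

55E5

One's-complement addition (fold any carry out of bit 15 back into bit 0):
  0xFBA8 + 0xE36B = 0x1DF13 → wrap carry → 0xDF14
  0xDF14 + 0x5AE6 = 0x139FA → wrap carry → 0x39FB
  0x39FB + 0x3B62 = 0x0755D
  0x755D + 0x1D1F = 0x0927C
  0x927C + 0x1518 = 0x0A794
  0xA794 + 0x0286 = 0x0AA1A
One's-complement sum = 0xAA1A.
Checksum = ~0xAA1A & 0xFFFF = 0x55E5.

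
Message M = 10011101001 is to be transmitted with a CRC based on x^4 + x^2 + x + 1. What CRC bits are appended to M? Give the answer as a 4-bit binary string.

Append 4 zeros: 100111010010000. Divide by 10111 (XOR where the leading bit is 1):
  pos 0: 10011 XOR 10111 = 00100
  pos 2: 10010 XOR 10111 = 00101
  pos 4: 10110 XOR 10111 = 00001
  pos 8: 10100 XOR 10111 = 00011
Remainder (last 4 bits) = 1100. This is the CRC / FCS.

1100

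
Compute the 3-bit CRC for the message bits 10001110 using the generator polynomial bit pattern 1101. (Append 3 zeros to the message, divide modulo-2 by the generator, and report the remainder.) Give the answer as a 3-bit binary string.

111

Append 3 zeros: 10001110000. Divide by 1101 (XOR where the leading bit is 1):
  pos 0: 1000 XOR 1101 = 0101
  pos 1: 1011 XOR 1101 = 0110
  pos 2: 1101 XOR 1101 = 0000
  pos 6: 1000 XOR 1101 = 0101
  pos 7: 1010 XOR 1101 = 0111
Remainder (last 3 bits) = 111. This is the CRC / FCS.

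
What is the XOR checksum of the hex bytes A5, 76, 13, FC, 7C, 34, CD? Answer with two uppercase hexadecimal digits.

XOR the bytes together:
  start with 0xA5
  0xA5 ⊕ 0x76 = 0xD3
  0xD3 ⊕ 0x13 = 0xC0
  0xC0 ⊕ 0xFC = 0x3C
  0x3C ⊕ 0x7C = 0x40
  0x40 ⊕ 0x34 = 0x74
  0x74 ⊕ 0xCD = 0xB9

B9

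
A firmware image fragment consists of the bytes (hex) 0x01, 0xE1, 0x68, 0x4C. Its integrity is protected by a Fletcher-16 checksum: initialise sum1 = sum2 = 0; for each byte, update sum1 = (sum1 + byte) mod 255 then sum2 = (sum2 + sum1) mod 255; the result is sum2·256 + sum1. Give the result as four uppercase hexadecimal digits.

C697

Running sums (mod 255):
  after byte 0 (0x01): sum1=1, sum2=1
  after byte 1 (0xE1): sum1=226, sum2=227
  after byte 2 (0x68): sum1=75, sum2=47
  after byte 3 (0x4C): sum1=151, sum2=198
Checksum = sum2·256 + sum1 = 198·256 + 151 = 50839 = 0xC697.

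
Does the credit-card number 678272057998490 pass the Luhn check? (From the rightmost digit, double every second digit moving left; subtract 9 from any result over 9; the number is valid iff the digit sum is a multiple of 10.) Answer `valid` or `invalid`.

valid

From the right, keep odd positions and double even positions (subtract 9 from any doubled value over 9):
  doubled (positions 2,4,...): 9 7 9 1 4 4 5 → sum 39
  kept (positions 1,3,...): 0 4 9 7 0 7 8 6 → sum 41
Total = 80.
80 mod 10 = 0, so the number is valid.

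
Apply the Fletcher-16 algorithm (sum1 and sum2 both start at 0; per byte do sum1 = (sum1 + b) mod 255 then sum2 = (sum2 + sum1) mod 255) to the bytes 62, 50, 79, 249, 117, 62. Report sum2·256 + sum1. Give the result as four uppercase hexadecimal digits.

C46D

Running sums (mod 255):
  after byte 0 (62): sum1=62, sum2=62
  after byte 1 (50): sum1=112, sum2=174
  after byte 2 (79): sum1=191, sum2=110
  after byte 3 (249): sum1=185, sum2=40
  after byte 4 (117): sum1=47, sum2=87
  after byte 5 (62): sum1=109, sum2=196
Checksum = sum2·256 + sum1 = 196·256 + 109 = 50285 = 0xC46D.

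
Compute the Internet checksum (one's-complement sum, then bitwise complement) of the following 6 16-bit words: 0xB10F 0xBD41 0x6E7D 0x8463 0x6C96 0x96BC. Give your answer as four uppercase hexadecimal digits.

One's-complement addition (fold any carry out of bit 15 back into bit 0):
  0xB10F + 0xBD41 = 0x16E50 → wrap carry → 0x6E51
  0x6E51 + 0x6E7D = 0x0DCCE
  0xDCCE + 0x8463 = 0x16131 → wrap carry → 0x6132
  0x6132 + 0x6C96 = 0x0CDC8
  0xCDC8 + 0x96BC = 0x16484 → wrap carry → 0x6485
One's-complement sum = 0x6485.
Checksum = ~0x6485 & 0xFFFF = 0x9B7A.

9B7A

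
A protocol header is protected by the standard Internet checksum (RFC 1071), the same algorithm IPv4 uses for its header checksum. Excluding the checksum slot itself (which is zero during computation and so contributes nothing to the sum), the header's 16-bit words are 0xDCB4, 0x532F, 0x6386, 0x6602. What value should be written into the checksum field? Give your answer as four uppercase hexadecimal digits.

0693

One's-complement addition (fold any carry out of bit 15 back into bit 0):
  0xDCB4 + 0x532F = 0x12FE3 → wrap carry → 0x2FE4
  0x2FE4 + 0x6386 = 0x0936A
  0x936A + 0x6602 = 0x0F96C
One's-complement sum = 0xF96C.
Checksum = ~0xF96C & 0xFFFF = 0x0693.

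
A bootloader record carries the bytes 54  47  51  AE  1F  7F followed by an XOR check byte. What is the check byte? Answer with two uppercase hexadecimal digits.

8C

XOR the bytes together:
  start with 0x54
  0x54 ⊕ 0x47 = 0x13
  0x13 ⊕ 0x51 = 0x42
  0x42 ⊕ 0xAE = 0xEC
  0xEC ⊕ 0x1F = 0xF3
  0xF3 ⊕ 0x7F = 0x8C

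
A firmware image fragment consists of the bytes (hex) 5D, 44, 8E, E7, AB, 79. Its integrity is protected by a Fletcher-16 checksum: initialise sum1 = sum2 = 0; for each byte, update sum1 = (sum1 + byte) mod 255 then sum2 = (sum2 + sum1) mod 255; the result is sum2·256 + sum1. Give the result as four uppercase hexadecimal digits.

Running sums (mod 255):
  after byte 0 (5D): sum1=93, sum2=93
  after byte 1 (44): sum1=161, sum2=254
  after byte 2 (8E): sum1=48, sum2=47
  after byte 3 (E7): sum1=24, sum2=71
  after byte 4 (AB): sum1=195, sum2=11
  after byte 5 (79): sum1=61, sum2=72
Checksum = sum2·256 + sum1 = 72·256 + 61 = 18493 = 0x483D.

483D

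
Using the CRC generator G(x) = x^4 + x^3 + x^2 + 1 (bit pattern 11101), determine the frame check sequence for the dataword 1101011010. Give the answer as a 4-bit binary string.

Append 4 zeros: 11010110100000. Divide by 11101 (XOR where the leading bit is 1):
  pos 0: 11010 XOR 11101 = 00111
  pos 2: 11111 XOR 11101 = 00010
  pos 5: 10010 XOR 11101 = 01111
  pos 6: 11110 XOR 11101 = 00011
  pos 9: 11000 XOR 11101 = 00101
Remainder (last 4 bits) = 0101. This is the CRC / FCS.

0101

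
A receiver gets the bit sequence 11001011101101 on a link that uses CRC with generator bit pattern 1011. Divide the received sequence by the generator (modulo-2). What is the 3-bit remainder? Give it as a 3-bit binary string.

Modulo-2 division of 11001011101101 by 1011:
  pos 0: 1100 XOR 1011 = 0111
  pos 1: 1111 XOR 1011 = 0100
  pos 2: 1000 XOR 1011 = 0011
  pos 4: 1111 XOR 1011 = 0100
  pos 5: 1001 XOR 1011 = 0010
  pos 7: 1001 XOR 1011 = 0010
  pos 9: 1010 XOR 1011 = 0001
Remainder = 011 (nonzero — an error is detected).

011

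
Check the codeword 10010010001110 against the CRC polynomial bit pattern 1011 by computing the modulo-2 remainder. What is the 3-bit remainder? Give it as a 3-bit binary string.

010

Modulo-2 division of 10010010001110 by 1011:
  pos 0: 1001 XOR 1011 = 0010
  pos 2: 1000 XOR 1011 = 0011
  pos 4: 1110 XOR 1011 = 0101
  pos 5: 1010 XOR 1011 = 0001
  pos 8: 1011 XOR 1011 = 0000
Remainder = 010 (nonzero — an error is detected).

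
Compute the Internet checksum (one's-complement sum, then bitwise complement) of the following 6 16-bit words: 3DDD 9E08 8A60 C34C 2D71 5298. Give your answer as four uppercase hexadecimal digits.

One's-complement addition (fold any carry out of bit 15 back into bit 0):
  0x3DDD + 0x9E08 = 0x0DBE5
  0xDBE5 + 0x8A60 = 0x16645 → wrap carry → 0x6646
  0x6646 + 0xC34C = 0x12992 → wrap carry → 0x2993
  0x2993 + 0x2D71 = 0x05704
  0x5704 + 0x5298 = 0x0A99C
One's-complement sum = 0xA99C.
Checksum = ~0xA99C & 0xFFFF = 0x5663.

5663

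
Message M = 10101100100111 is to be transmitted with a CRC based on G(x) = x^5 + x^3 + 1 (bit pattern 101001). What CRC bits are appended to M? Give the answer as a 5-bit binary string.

Append 5 zeros: 1010110010011100000. Divide by 101001 (XOR where the leading bit is 1):
  pos 0: 101011 XOR 101001 = 000010
  pos 4: 100010 XOR 101001 = 001011
  pos 6: 101101 XOR 101001 = 000100
  pos 9: 100110 XOR 101001 = 001111
  pos 11: 111100 XOR 101001 = 010101
  pos 12: 101010 XOR 101001 = 000011
Remainder (last 5 bits) = 00110. This is the CRC / FCS.

00110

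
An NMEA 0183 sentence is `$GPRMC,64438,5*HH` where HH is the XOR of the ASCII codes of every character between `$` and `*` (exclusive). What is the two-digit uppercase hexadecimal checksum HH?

43

XOR the ASCII codes of the payload characters:
  'G' = 0x47 → acc = 0x47
  'P' = 0x50 → acc = 0x17
  'R' = 0x52 → acc = 0x45
  'M' = 0x4D → acc = 0x08
  'C' = 0x43 → acc = 0x4B
  ',' = 0x2C → acc = 0x67
  '6' = 0x36 → acc = 0x51
  '4' = 0x34 → acc = 0x65
  '4' = 0x34 → acc = 0x51
  '3' = 0x33 → acc = 0x62
  '8' = 0x38 → acc = 0x5A
  ',' = 0x2C → acc = 0x76
  '5' = 0x35 → acc = 0x43
Checksum = 0x43.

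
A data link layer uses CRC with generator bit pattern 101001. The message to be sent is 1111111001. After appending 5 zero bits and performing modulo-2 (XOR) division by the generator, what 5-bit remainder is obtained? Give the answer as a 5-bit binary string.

Append 5 zeros: 111111100100000. Divide by 101001 (XOR where the leading bit is 1):
  pos 0: 111111 XOR 101001 = 010110
  pos 1: 101101 XOR 101001 = 000100
  pos 4: 100001 XOR 101001 = 001000
  pos 6: 100000 XOR 101001 = 001001
  pos 8: 100100 XOR 101001 = 001101
Remainder (last 5 bits) = 11010. This is the CRC / FCS.

11010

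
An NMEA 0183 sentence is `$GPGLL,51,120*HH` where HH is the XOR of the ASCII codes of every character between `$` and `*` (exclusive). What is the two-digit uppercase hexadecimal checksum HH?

XOR the ASCII codes of the payload characters:
  'G' = 0x47 → acc = 0x47
  'P' = 0x50 → acc = 0x17
  'G' = 0x47 → acc = 0x50
  'L' = 0x4C → acc = 0x1C
  'L' = 0x4C → acc = 0x50
  ',' = 0x2C → acc = 0x7C
  '5' = 0x35 → acc = 0x49
  '1' = 0x31 → acc = 0x78
  ',' = 0x2C → acc = 0x54
  '1' = 0x31 → acc = 0x65
  '2' = 0x32 → acc = 0x57
  '0' = 0x30 → acc = 0x67
Checksum = 0x67.

67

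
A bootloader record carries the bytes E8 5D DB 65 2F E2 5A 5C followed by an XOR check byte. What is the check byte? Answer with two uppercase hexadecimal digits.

C0

XOR the bytes together:
  start with 0xE8
  0xE8 ⊕ 0x5D = 0xB5
  0xB5 ⊕ 0xDB = 0x6E
  0x6E ⊕ 0x65 = 0x0B
  0x0B ⊕ 0x2F = 0x24
  0x24 ⊕ 0xE2 = 0xC6
  0xC6 ⊕ 0x5A = 0x9C
  0x9C ⊕ 0x5C = 0xC0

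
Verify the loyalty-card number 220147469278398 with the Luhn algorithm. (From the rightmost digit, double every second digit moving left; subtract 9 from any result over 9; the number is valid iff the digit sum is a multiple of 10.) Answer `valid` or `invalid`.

From the right, keep odd positions and double even positions (subtract 9 from any doubled value over 9):
  doubled (positions 2,4,...): 9 7 4 3 5 2 4 → sum 34
  kept (positions 1,3,...): 8 3 7 9 4 4 0 2 → sum 37
Total = 71.
71 mod 10 = 1, so the number is invalid.

invalid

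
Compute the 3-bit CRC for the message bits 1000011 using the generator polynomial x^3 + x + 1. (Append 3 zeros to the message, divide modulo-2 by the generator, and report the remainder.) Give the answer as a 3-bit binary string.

Append 3 zeros: 1000011000. Divide by 1011 (XOR where the leading bit is 1):
  pos 0: 1000 XOR 1011 = 0011
  pos 2: 1101 XOR 1011 = 0110
  pos 3: 1101 XOR 1011 = 0110
  pos 4: 1100 XOR 1011 = 0111
  pos 5: 1110 XOR 1011 = 0101
  pos 6: 1010 XOR 1011 = 0001
Remainder (last 3 bits) = 001. This is the CRC / FCS.

001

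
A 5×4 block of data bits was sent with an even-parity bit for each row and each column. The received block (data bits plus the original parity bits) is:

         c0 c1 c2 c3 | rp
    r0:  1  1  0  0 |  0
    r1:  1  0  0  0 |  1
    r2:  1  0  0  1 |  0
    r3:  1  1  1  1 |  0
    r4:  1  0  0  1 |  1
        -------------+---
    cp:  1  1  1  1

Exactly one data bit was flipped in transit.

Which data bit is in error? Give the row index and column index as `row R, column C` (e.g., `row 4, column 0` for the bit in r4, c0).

Recompute each row's even parity and compare to rp:
  r0: data parity 0, sent rp 0 → ok
  r1: data parity 1, sent rp 1 → ok
  r2: data parity 0, sent rp 0 → ok
  r3: data parity 0, sent rp 0 → ok
  r4: data parity 0, sent rp 1 → mismatch
Recompute each column's even parity and compare to cp:
  c0: data parity 1, sent cp 1 → ok
  c1: data parity 0, sent cp 1 → mismatch
  c2: data parity 1, sent cp 1 → ok
  c3: data parity 1, sent cp 1 → ok
Exactly one row (r4) and one column (c1) fail → the flipped bit is at their intersection.

row 4, column 1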